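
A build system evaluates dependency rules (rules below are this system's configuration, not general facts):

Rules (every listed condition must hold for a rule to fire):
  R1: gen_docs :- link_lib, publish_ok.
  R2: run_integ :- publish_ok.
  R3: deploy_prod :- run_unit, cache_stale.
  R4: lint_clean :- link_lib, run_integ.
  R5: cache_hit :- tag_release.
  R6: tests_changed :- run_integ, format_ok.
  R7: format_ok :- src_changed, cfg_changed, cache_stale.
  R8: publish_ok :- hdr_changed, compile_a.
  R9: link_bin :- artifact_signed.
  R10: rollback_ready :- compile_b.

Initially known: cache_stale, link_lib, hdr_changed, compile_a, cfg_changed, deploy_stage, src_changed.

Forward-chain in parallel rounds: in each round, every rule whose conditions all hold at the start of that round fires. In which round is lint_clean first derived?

Round 1 fires R7, R8, giving format_ok, publish_ok.
Round 2 fires R1, R2, giving gen_docs, run_integ.
Round 3 fires R4, R6, giving lint_clean, tests_changed.
lint_clean first appears in round 3.

3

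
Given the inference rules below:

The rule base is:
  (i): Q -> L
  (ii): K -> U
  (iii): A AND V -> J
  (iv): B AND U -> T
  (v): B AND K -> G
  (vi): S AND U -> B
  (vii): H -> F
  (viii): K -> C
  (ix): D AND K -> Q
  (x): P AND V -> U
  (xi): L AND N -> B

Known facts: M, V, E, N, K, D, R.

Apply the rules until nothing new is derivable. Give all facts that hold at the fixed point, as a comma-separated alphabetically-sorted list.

B, C, D, E, G, K, L, M, N, Q, R, T, U, V

Round 1: (ii) [K -> U]; (viii) [K -> C]; (ix) [D AND K -> Q]. New: U, C, Q.
Round 2: (i) [Q -> L]. New: L.
Round 3: (xi) [L AND N -> B]. New: B.
Round 4: (iv) [B AND U -> T]; (v) [B AND K -> G]. New: T, G.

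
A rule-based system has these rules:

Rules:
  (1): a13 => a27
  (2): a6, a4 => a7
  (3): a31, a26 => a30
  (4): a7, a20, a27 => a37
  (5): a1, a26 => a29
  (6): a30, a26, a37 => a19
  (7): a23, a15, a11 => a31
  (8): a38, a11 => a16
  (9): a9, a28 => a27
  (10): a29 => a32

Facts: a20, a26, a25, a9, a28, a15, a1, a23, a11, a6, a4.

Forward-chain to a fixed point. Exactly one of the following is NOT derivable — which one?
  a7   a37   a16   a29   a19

Round 1: (2) [a6, a4 => a7]; (5) [a1, a26 => a29]; (7) [a23, a15, a11 => a31]; (9) [a9, a28 => a27]. Adds a7, a29, a31, a27.
Round 2: (3) [a31, a26 => a30]; (4) [a7, a20, a27 => a37]; (10) [a29 => a32]. Adds a30, a37, a32.
Round 3: (6) [a30, a26, a37 => a19]. Adds a19.
Derived: a7 (round 1), a29 (round 1), a19 (round 3), a37 (round 2). a16 never appears in any round.

a16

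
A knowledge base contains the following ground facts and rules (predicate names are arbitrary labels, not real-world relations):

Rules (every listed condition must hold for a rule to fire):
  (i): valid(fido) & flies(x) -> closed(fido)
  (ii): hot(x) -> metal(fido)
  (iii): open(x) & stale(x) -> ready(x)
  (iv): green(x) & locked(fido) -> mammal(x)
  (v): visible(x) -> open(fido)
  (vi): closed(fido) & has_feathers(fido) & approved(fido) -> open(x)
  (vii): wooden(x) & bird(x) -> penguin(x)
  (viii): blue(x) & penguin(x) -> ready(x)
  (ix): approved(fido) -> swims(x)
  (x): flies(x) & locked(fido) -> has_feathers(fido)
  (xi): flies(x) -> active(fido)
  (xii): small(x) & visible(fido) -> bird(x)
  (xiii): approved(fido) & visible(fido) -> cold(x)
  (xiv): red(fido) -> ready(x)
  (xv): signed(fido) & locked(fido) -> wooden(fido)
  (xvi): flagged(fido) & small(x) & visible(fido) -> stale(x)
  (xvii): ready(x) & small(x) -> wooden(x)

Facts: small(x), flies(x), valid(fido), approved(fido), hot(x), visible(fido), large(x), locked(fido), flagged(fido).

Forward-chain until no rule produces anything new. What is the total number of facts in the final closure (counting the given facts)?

Round 1: (i) [valid(fido) & flies(x) -> closed(fido)]; (ii) [hot(x) -> metal(fido)]; (ix) [approved(fido) -> swims(x)]; (x) [flies(x) & locked(fido) -> has_feathers(fido)]; (xi) [flies(x) -> active(fido)]; (xii) [small(x) & visible(fido) -> bird(x)]; (xiii) [approved(fido) & visible(fido) -> cold(x)]; (xvi) [flagged(fido) & small(x) & visible(fido) -> stale(x)]. New: closed(fido), metal(fido), swims(x), has_feathers(fido), active(fido), bird(x), cold(x), stale(x).
Round 2: (vi) [closed(fido) & has_feathers(fido) & approved(fido) -> open(x)]. New: open(x).
Round 3: (iii) [open(x) & stale(x) -> ready(x)]. New: ready(x).
Round 4: (xvii) [ready(x) & small(x) -> wooden(x)]. New: wooden(x).
Round 5: (vii) [wooden(x) & bird(x) -> penguin(x)]. New: penguin(x).
Closure: {active(fido), approved(fido), bird(x), closed(fido), cold(x), flagged(fido), flies(x), has_feathers(fido), hot(x), large(x), locked(fido), metal(fido), open(x), penguin(x), ready(x), small(x), stale(x), swims(x), valid(fido), visible(fido), wooden(x)} — 21 facts.

21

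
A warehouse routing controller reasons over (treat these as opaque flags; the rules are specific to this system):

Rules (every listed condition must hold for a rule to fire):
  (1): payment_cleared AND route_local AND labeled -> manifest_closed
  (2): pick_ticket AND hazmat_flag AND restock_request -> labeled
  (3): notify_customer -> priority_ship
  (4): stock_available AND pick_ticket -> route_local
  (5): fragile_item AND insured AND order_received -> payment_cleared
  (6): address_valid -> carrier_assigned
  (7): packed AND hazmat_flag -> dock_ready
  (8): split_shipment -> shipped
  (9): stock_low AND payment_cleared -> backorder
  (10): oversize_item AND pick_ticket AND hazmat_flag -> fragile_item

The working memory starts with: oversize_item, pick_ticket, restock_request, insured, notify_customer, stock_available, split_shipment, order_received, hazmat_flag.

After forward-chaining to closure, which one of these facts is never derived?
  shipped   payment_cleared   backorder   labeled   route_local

Round 1 fires (2), (3), (4), (8), (10), giving labeled, priority_ship, route_local, shipped, fragile_item.
Round 2 fires (5), giving payment_cleared.
Round 3 fires (1), giving manifest_closed.
Derived: shipped (round 1), labeled (round 1), route_local (round 1), payment_cleared (round 2). backorder never appears in any round.

backorder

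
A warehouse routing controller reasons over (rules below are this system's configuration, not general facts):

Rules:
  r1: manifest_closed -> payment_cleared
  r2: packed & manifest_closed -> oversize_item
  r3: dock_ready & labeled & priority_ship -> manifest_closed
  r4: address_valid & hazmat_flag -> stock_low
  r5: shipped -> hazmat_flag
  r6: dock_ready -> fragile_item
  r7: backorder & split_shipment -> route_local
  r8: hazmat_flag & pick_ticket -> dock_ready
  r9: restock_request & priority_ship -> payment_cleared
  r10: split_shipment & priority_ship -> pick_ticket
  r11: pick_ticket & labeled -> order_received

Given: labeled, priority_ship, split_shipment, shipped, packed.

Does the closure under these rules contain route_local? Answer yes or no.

no

Round 1 — r5, r10, derive hazmat_flag, pick_ticket.
Round 2 — r8, r11, derive dock_ready, order_received.
Round 3 — r3, r6, derive manifest_closed, fragile_item.
Round 4 — r1, r2, derive payment_cleared, oversize_item.
Fixed point reached. route_local is concluded only by r7; r7 needs backorder (never derived).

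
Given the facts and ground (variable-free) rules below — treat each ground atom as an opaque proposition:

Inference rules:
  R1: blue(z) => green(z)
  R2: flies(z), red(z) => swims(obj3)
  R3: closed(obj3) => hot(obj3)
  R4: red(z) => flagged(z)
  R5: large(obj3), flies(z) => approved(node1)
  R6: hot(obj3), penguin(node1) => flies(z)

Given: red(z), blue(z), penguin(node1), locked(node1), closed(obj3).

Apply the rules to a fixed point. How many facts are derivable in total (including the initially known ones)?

10

[1] R1 [blue(z) => green(z)]; R3 [closed(obj3) => hot(obj3)]; R4 [red(z) => flagged(z)]. ⇒ new: green(z), hot(obj3), flagged(z).
[2] R6 [hot(obj3), penguin(node1) => flies(z)]. ⇒ new: flies(z).
[3] R2 [flies(z), red(z) => swims(obj3)]. ⇒ new: swims(obj3).
Closure: {blue(z), closed(obj3), flagged(z), flies(z), green(z), hot(obj3), locked(node1), penguin(node1), red(z), swims(obj3)} — 10 facts.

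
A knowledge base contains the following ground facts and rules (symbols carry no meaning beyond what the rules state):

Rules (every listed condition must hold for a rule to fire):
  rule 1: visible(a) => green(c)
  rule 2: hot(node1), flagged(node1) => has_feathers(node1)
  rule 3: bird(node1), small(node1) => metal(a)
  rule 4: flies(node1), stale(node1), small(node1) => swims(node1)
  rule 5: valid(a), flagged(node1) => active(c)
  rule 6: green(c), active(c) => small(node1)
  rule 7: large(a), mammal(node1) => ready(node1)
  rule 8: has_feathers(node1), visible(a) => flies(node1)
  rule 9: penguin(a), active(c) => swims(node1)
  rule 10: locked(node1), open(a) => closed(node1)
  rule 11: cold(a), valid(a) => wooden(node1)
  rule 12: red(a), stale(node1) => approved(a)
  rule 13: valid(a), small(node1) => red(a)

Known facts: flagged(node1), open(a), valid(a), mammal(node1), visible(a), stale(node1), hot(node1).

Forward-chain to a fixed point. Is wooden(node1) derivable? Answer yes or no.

Round 1: rule 1 [visible(a) => green(c)]; rule 2 [hot(node1), flagged(node1) => has_feathers(node1)]; rule 5 [valid(a), flagged(node1) => active(c)]. Adds green(c), has_feathers(node1), active(c).
Round 2: rule 6 [green(c), active(c) => small(node1)]; rule 8 [has_feathers(node1), visible(a) => flies(node1)]. Adds small(node1), flies(node1).
Round 3: rule 4 [flies(node1), stale(node1), small(node1) => swims(node1)]; rule 13 [valid(a), small(node1) => red(a)]. Adds swims(node1), red(a).
Round 4: rule 12 [red(a), stale(node1) => approved(a)]. Adds approved(a).
Fixed point reached. wooden(node1) is concluded only by rule 11; rule 11 needs cold(a) (never derived).

no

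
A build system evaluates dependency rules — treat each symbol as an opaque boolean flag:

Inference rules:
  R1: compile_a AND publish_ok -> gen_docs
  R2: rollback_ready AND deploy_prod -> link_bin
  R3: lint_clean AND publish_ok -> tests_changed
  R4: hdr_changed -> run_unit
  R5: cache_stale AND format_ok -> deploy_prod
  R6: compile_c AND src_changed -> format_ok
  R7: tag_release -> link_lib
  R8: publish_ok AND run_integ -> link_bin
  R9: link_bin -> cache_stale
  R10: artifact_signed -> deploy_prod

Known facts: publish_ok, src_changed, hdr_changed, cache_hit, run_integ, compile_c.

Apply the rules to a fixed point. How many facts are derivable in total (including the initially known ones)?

Round 1 fires R4, R6, R8, giving run_unit, format_ok, link_bin.
Round 2 fires R9, giving cache_stale.
Round 3 fires R5, giving deploy_prod.
Closure: {cache_hit, cache_stale, compile_c, deploy_prod, format_ok, hdr_changed, link_bin, publish_ok, run_integ, run_unit, src_changed} — 11 facts.

11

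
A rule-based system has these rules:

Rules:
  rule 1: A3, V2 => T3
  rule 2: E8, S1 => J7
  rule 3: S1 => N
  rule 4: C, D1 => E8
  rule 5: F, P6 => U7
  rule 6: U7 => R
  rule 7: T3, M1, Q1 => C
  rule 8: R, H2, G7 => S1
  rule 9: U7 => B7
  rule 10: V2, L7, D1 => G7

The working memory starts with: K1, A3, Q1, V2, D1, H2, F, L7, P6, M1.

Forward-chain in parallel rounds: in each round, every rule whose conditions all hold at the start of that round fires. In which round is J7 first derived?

4

Round 1 — rule 1, rule 5, rule 10, derive T3, U7, G7.
Round 2 — rule 6, rule 7, rule 9, derive R, C, B7.
Round 3 — rule 4, rule 8, derive E8, S1.
Round 4 — rule 2, rule 3, derive J7, N.
J7 first appears in round 4.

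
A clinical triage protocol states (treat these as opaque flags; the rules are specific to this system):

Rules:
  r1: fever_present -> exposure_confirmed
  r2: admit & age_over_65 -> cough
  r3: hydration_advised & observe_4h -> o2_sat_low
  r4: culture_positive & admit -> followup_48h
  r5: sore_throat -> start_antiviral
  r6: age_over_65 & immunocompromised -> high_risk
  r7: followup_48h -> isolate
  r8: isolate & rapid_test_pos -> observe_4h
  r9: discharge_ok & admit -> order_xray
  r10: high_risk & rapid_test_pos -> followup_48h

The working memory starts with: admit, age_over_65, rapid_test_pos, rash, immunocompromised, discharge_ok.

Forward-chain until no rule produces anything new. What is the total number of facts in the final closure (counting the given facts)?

Round 1 fires r2, r6, r9, giving cough, high_risk, order_xray.
Round 2 fires r10, giving followup_48h.
Round 3 fires r7, giving isolate.
Round 4 fires r8, giving observe_4h.
Closure: {admit, age_over_65, cough, discharge_ok, followup_48h, high_risk, immunocompromised, isolate, observe_4h, order_xray, rapid_test_pos, rash} — 12 facts.

12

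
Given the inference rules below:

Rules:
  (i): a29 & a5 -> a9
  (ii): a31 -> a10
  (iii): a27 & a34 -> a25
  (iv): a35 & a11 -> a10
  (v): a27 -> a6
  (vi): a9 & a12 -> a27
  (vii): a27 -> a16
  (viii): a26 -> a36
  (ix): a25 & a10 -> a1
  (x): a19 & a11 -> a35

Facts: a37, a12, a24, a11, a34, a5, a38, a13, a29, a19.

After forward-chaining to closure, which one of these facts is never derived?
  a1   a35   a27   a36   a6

Round 1 — (i), (x), derive a9, a35.
Round 2 — (iv), (vi), derive a10, a27.
Round 3 — (iii), (v), (vii), derive a25, a6, a16.
Round 4 — (ix), derive a1.
Derived: a1 (round 4), a6 (round 3), a35 (round 1), a27 (round 2). a36 never appears in any round.

a36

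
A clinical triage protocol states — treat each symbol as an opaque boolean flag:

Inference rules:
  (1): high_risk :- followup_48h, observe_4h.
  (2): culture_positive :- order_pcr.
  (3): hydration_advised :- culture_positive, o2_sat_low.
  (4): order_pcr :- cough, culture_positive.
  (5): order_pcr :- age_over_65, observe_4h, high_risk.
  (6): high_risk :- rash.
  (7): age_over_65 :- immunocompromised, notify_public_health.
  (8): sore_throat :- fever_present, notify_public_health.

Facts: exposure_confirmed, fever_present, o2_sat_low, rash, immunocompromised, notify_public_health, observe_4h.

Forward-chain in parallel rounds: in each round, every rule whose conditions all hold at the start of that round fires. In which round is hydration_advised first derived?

4

Round 1 fires (6), (7), (8), giving high_risk, age_over_65, sore_throat.
Round 2 fires (5), giving order_pcr.
Round 3 fires (2), giving culture_positive.
Round 4 fires (3), giving hydration_advised.
hydration_advised first appears in round 4.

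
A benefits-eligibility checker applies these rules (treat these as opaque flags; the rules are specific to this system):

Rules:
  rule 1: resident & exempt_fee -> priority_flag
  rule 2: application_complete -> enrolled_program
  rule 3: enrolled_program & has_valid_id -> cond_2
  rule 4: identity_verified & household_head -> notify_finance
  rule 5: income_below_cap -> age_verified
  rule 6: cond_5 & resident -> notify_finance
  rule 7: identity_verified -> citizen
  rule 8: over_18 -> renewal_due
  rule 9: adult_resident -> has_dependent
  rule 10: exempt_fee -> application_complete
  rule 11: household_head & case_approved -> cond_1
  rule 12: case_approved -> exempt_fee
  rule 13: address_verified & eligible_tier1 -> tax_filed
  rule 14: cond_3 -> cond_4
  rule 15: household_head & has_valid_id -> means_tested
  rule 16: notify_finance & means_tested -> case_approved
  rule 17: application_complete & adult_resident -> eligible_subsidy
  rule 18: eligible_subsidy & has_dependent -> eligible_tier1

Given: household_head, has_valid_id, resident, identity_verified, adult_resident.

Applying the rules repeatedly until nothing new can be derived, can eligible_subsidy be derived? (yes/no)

yes

[1] rule 4 [identity_verified & household_head -> notify_finance]; rule 7 [identity_verified -> citizen]; rule 9 [adult_resident -> has_dependent]; rule 15 [household_head & has_valid_id -> means_tested]. ⇒ new: notify_finance, citizen, has_dependent, means_tested.
[2] rule 16 [notify_finance & means_tested -> case_approved]. ⇒ new: case_approved.
[3] rule 11 [household_head & case_approved -> cond_1]; rule 12 [case_approved -> exempt_fee]. ⇒ new: cond_1, exempt_fee.
[4] rule 1 [resident & exempt_fee -> priority_flag]; rule 10 [exempt_fee -> application_complete]. ⇒ new: priority_flag, application_complete.
[5] rule 2 [application_complete -> enrolled_program]; rule 17 [application_complete & adult_resident -> eligible_subsidy]. ⇒ new: enrolled_program, eligible_subsidy.
[6] rule 3 [enrolled_program & has_valid_id -> cond_2]; rule 18 [eligible_subsidy & has_dependent -> eligible_tier1]. ⇒ new: cond_2, eligible_tier1.
eligible_subsidy appears in round 5, so it is derivable.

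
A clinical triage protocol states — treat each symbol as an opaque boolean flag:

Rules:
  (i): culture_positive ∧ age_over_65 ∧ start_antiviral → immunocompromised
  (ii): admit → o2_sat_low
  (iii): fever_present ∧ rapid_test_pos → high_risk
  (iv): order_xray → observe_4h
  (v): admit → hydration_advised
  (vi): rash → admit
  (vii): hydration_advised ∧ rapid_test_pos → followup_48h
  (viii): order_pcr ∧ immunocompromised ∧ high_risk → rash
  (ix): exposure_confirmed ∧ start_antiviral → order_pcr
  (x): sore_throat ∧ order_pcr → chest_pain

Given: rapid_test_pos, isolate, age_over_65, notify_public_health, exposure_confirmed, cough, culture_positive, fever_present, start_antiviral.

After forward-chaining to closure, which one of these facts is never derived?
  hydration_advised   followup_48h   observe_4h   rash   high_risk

observe_4h

Round 1 fires (i), (iii), (ix), giving immunocompromised, high_risk, order_pcr.
Round 2 fires (viii), giving rash.
Round 3 fires (vi), giving admit.
Round 4 fires (ii), (v), giving o2_sat_low, hydration_advised.
Round 5 fires (vii), giving followup_48h.
Derived: hydration_advised (round 4), high_risk (round 1), followup_48h (round 5), rash (round 2). observe_4h never appears in any round.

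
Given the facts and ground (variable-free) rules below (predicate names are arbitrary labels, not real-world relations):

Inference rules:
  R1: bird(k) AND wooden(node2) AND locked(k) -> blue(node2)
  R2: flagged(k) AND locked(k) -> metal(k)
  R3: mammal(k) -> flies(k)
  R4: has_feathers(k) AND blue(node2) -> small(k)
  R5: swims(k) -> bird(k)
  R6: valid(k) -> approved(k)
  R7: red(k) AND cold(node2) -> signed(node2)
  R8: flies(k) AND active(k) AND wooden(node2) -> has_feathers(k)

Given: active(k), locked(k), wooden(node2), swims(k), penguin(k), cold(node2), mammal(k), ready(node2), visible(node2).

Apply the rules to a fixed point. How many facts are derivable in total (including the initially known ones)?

14

Round 1 fires R3, R5, giving flies(k), bird(k).
Round 2 fires R1, R8, giving blue(node2), has_feathers(k).
Round 3 fires R4, giving small(k).
Closure: {active(k), bird(k), blue(node2), cold(node2), flies(k), has_feathers(k), locked(k), mammal(k), penguin(k), ready(node2), small(k), swims(k), visible(node2), wooden(node2)} — 14 facts.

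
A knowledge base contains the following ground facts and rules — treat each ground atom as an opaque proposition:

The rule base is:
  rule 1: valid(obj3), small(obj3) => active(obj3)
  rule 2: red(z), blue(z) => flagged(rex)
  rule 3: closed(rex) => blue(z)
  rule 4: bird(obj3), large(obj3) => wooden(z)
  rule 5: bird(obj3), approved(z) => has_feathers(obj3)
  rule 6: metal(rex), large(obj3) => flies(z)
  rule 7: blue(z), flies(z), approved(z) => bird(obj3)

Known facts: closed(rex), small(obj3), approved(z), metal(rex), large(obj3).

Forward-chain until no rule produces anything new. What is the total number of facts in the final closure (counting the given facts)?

10

Round 1: rule 3 [closed(rex) => blue(z)]; rule 6 [metal(rex), large(obj3) => flies(z)]. New: blue(z), flies(z).
Round 2: rule 7 [blue(z), flies(z), approved(z) => bird(obj3)]. New: bird(obj3).
Round 3: rule 4 [bird(obj3), large(obj3) => wooden(z)]; rule 5 [bird(obj3), approved(z) => has_feathers(obj3)]. New: wooden(z), has_feathers(obj3).
Closure: {approved(z), bird(obj3), blue(z), closed(rex), flies(z), has_feathers(obj3), large(obj3), metal(rex), small(obj3), wooden(z)} — 10 facts.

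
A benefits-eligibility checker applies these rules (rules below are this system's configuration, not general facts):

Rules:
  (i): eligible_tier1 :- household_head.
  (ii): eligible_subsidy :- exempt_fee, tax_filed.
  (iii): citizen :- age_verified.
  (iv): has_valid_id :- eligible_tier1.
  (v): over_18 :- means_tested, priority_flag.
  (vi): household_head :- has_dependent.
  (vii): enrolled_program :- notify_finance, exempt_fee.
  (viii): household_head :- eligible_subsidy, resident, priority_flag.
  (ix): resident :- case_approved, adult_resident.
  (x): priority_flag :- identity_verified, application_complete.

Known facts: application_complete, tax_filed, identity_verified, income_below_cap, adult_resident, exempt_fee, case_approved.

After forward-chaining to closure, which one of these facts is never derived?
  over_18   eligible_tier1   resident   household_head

Round 1 — (ii), (ix), (x), derive eligible_subsidy, resident, priority_flag.
Round 2 — (viii), derive household_head.
Round 3 — (i), derive eligible_tier1.
Round 4 — (iv), derive has_valid_id.
Derived: household_head (round 2), eligible_tier1 (round 3), resident (round 1). over_18 never appears in any round.

over_18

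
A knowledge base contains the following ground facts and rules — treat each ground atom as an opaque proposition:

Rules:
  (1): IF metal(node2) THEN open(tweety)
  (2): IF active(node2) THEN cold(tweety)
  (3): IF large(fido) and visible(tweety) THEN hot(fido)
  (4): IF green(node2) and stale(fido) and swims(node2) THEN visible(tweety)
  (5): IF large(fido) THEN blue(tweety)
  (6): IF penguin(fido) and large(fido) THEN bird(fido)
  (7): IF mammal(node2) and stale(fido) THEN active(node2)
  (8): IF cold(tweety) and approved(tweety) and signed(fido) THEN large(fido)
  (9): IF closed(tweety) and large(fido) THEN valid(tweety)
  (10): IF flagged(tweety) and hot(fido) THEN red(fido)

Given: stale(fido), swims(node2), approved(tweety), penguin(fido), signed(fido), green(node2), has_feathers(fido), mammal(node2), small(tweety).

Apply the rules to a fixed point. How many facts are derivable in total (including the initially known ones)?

16

Round 1 — (4), (7), derive visible(tweety), active(node2).
Round 2 — (2), derive cold(tweety).
Round 3 — (8), derive large(fido).
Round 4 — (3), (5), (6), derive hot(fido), blue(tweety), bird(fido).
Closure: {active(node2), approved(tweety), bird(fido), blue(tweety), cold(tweety), green(node2), has_feathers(fido), hot(fido), large(fido), mammal(node2), penguin(fido), signed(fido), small(tweety), stale(fido), swims(node2), visible(tweety)} — 16 facts.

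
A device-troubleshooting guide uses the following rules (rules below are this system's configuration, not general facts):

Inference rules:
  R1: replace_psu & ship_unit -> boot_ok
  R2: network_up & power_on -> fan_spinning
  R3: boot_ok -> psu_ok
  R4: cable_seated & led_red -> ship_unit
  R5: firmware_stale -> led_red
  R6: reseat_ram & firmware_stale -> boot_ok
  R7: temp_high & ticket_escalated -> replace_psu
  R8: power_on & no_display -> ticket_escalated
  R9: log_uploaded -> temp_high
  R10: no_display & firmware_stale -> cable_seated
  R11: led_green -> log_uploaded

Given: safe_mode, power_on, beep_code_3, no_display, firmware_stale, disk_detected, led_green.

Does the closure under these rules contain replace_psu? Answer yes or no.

Round 1 — R5, R8, R10, R11, derive led_red, ticket_escalated, cable_seated, log_uploaded.
Round 2 — R4, R9, derive ship_unit, temp_high.
Round 3 — R7, derive replace_psu.
Round 4 — R1, derive boot_ok.
Round 5 — R3, derive psu_ok.
replace_psu appears in round 3, so it is derivable.

yes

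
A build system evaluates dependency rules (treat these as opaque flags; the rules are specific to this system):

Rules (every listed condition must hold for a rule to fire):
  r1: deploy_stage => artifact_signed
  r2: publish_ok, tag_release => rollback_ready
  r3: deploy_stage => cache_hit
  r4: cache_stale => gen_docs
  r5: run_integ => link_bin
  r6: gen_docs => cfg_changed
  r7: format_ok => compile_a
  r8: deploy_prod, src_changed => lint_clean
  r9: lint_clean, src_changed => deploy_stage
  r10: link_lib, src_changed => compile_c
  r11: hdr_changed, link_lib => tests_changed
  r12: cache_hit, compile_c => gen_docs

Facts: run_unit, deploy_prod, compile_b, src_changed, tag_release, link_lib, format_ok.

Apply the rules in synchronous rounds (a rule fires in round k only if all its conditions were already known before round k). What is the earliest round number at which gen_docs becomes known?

Round 1: r7 [format_ok => compile_a]; r8 [deploy_prod, src_changed => lint_clean]; r10 [link_lib, src_changed => compile_c]. Adds compile_a, lint_clean, compile_c.
Round 2: r9 [lint_clean, src_changed => deploy_stage]. Adds deploy_stage.
Round 3: r1 [deploy_stage => artifact_signed]; r3 [deploy_stage => cache_hit]. Adds artifact_signed, cache_hit.
Round 4: r12 [cache_hit, compile_c => gen_docs]. Adds gen_docs.
gen_docs first appears in round 4.

4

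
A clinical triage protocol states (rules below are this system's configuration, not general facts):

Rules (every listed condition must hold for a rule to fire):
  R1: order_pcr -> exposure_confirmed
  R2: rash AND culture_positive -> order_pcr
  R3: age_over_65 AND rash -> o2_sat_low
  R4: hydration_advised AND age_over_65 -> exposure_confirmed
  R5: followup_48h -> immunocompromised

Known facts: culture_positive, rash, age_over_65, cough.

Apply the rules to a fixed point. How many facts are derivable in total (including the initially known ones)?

Round 1: R2 [rash AND culture_positive -> order_pcr]; R3 [age_over_65 AND rash -> o2_sat_low]. New: order_pcr, o2_sat_low.
Round 2: R1 [order_pcr -> exposure_confirmed]. New: exposure_confirmed.
Closure: {age_over_65, cough, culture_positive, exposure_confirmed, o2_sat_low, order_pcr, rash} — 7 facts.

7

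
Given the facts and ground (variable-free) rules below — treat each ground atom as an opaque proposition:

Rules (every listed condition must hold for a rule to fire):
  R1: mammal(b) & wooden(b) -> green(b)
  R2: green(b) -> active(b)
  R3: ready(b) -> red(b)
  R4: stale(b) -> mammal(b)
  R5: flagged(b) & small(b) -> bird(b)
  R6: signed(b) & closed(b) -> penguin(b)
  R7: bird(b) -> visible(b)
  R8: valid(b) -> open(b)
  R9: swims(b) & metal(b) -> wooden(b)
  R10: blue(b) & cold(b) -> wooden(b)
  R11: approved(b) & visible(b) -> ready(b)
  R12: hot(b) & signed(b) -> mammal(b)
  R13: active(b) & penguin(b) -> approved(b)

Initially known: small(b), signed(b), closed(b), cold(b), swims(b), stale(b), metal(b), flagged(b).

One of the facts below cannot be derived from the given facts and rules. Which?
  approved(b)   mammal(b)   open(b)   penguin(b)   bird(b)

open(b)

Round 1 — R4, R5, R6, R9, derive mammal(b), bird(b), penguin(b), wooden(b).
Round 2 — R1, R7, derive green(b), visible(b).
Round 3 — R2, derive active(b).
Round 4 — R13, derive approved(b).
Round 5 — R11, derive ready(b).
Round 6 — R3, derive red(b).
Derived: bird(b) (round 1), approved(b) (round 4), penguin(b) (round 1), mammal(b) (round 1). open(b) never appears in any round.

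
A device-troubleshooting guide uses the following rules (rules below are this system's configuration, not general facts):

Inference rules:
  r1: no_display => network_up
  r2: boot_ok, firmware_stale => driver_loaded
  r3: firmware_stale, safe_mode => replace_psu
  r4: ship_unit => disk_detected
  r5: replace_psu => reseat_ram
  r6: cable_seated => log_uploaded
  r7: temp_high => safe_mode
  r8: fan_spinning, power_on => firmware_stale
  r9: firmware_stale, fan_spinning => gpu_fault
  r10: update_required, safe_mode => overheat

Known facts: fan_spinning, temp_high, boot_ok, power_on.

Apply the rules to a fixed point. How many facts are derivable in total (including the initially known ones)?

Round 1 fires r7, r8, giving safe_mode, firmware_stale.
Round 2 fires r2, r3, r9, giving driver_loaded, replace_psu, gpu_fault.
Round 3 fires r5, giving reseat_ram.
Closure: {boot_ok, driver_loaded, fan_spinning, firmware_stale, gpu_fault, power_on, replace_psu, reseat_ram, safe_mode, temp_high} — 10 facts.

10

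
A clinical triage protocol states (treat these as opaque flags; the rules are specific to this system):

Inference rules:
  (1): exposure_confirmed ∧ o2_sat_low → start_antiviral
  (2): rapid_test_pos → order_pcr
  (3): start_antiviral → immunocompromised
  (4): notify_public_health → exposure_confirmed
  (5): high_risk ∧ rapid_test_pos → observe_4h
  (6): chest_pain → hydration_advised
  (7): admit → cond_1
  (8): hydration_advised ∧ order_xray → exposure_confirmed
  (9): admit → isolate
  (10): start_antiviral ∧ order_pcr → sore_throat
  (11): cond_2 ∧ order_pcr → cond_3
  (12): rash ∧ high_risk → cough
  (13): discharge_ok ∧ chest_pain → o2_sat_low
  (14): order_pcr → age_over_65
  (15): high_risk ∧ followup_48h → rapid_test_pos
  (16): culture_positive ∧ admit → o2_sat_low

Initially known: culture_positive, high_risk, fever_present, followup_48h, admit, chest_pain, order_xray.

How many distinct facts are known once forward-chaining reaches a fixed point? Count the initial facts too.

19

Round 1: (6) [chest_pain → hydration_advised]; (7) [admit → cond_1]; (9) [admit → isolate]; (15) [high_risk ∧ followup_48h → rapid_test_pos]; (16) [culture_positive ∧ admit → o2_sat_low]. New: hydration_advised, cond_1, isolate, rapid_test_pos, o2_sat_low.
Round 2: (2) [rapid_test_pos → order_pcr]; (5) [high_risk ∧ rapid_test_pos → observe_4h]; (8) [hydration_advised ∧ order_xray → exposure_confirmed]. New: order_pcr, observe_4h, exposure_confirmed.
Round 3: (1) [exposure_confirmed ∧ o2_sat_low → start_antiviral]; (14) [order_pcr → age_over_65]. New: start_antiviral, age_over_65.
Round 4: (3) [start_antiviral → immunocompromised]; (10) [start_antiviral ∧ order_pcr → sore_throat]. New: immunocompromised, sore_throat.
Closure: {admit, age_over_65, chest_pain, cond_1, culture_positive, exposure_confirmed, fever_present, followup_48h, high_risk, hydration_advised, immunocompromised, isolate, o2_sat_low, observe_4h, order_pcr, order_xray, rapid_test_pos, sore_throat, start_antiviral} — 19 facts.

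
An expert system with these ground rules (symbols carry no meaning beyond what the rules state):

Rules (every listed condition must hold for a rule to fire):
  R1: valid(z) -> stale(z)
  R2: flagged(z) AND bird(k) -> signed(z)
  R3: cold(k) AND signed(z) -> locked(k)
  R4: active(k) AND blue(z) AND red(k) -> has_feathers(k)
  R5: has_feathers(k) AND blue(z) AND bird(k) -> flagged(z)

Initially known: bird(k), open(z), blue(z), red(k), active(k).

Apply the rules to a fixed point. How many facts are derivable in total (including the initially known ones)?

8

Round 1: R4 [active(k) AND blue(z) AND red(k) -> has_feathers(k)]. New: has_feathers(k).
Round 2: R5 [has_feathers(k) AND blue(z) AND bird(k) -> flagged(z)]. New: flagged(z).
Round 3: R2 [flagged(z) AND bird(k) -> signed(z)]. New: signed(z).
Closure: {active(k), bird(k), blue(z), flagged(z), has_feathers(k), open(z), red(k), signed(z)} — 8 facts.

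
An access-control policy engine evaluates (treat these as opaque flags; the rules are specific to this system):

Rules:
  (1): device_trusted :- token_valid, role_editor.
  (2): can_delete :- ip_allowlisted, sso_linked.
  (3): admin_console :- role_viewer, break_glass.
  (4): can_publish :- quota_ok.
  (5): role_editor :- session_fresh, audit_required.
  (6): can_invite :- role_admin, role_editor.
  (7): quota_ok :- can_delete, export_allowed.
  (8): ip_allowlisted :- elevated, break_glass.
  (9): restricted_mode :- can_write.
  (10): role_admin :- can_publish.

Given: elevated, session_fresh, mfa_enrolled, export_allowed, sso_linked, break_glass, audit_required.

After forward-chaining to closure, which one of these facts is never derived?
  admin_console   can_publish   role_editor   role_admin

admin_console

Round 1: (5) [role_editor :- session_fresh, audit_required.]; (8) [ip_allowlisted :- elevated, break_glass.]. Adds role_editor, ip_allowlisted.
Round 2: (2) [can_delete :- ip_allowlisted, sso_linked.]. Adds can_delete.
Round 3: (7) [quota_ok :- can_delete, export_allowed.]. Adds quota_ok.
Round 4: (4) [can_publish :- quota_ok.]. Adds can_publish.
Round 5: (10) [role_admin :- can_publish.]. Adds role_admin.
Round 6: (6) [can_invite :- role_admin, role_editor.]. Adds can_invite.
Derived: role_editor (round 1), role_admin (round 5), can_publish (round 4). admin_console never appears in any round.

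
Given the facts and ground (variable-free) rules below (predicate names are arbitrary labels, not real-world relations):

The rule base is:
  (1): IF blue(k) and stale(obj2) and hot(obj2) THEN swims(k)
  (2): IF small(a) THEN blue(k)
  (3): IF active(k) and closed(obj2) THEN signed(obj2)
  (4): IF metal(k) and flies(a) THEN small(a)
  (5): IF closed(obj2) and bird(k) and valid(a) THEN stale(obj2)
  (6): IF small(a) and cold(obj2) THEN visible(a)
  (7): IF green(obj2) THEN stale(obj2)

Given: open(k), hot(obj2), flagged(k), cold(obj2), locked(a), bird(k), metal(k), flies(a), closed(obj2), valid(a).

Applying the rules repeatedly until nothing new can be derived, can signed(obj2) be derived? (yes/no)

no

Round 1: (4) [IF metal(k) and flies(a) THEN small(a)]; (5) [IF closed(obj2) and bird(k) and valid(a) THEN stale(obj2)]. New: small(a), stale(obj2).
Round 2: (2) [IF small(a) THEN blue(k)]; (6) [IF small(a) and cold(obj2) THEN visible(a)]. New: blue(k), visible(a).
Round 3: (1) [IF blue(k) and stale(obj2) and hot(obj2) THEN swims(k)]. New: swims(k).
Fixed point reached. signed(obj2) is concluded only by (3); (3) needs active(k) (never derived).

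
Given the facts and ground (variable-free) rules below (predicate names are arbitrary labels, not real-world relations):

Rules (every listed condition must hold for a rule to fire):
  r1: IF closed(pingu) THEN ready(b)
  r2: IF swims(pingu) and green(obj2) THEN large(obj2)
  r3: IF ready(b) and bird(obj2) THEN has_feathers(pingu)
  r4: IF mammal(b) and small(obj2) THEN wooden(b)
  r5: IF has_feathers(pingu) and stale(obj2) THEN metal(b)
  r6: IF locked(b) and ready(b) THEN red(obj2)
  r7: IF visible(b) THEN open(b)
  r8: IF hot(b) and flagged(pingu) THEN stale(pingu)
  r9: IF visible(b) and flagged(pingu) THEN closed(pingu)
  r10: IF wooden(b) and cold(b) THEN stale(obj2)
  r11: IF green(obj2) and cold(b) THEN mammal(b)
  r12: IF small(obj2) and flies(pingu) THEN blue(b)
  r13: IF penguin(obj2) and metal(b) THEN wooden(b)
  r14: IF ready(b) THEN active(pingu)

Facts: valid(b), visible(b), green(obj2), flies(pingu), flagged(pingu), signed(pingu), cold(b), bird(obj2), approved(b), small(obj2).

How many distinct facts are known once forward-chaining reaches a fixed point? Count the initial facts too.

20

Round 1 — r7, r9, r11, r12, derive open(b), closed(pingu), mammal(b), blue(b).
Round 2 — r1, r4, derive ready(b), wooden(b).
Round 3 — r3, r10, r14, derive has_feathers(pingu), stale(obj2), active(pingu).
Round 4 — r5, derive metal(b).
Closure: {active(pingu), approved(b), bird(obj2), blue(b), closed(pingu), cold(b), flagged(pingu), flies(pingu), green(obj2), has_feathers(pingu), mammal(b), metal(b), open(b), ready(b), signed(pingu), small(obj2), stale(obj2), valid(b), visible(b), wooden(b)} — 20 facts.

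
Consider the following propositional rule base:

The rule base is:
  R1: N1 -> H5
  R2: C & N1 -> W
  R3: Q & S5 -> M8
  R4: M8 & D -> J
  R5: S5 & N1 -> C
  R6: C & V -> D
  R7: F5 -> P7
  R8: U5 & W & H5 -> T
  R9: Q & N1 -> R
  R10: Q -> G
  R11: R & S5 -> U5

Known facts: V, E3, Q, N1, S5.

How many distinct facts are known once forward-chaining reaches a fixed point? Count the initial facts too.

15

Round 1 — R1, R3, R5, R9, R10, derive H5, M8, C, R, G.
Round 2 — R2, R6, R11, derive W, D, U5.
Round 3 — R4, R8, derive J, T.
Closure: {C, D, E3, G, H5, J, M8, N1, Q, R, S5, T, U5, V, W} — 15 facts.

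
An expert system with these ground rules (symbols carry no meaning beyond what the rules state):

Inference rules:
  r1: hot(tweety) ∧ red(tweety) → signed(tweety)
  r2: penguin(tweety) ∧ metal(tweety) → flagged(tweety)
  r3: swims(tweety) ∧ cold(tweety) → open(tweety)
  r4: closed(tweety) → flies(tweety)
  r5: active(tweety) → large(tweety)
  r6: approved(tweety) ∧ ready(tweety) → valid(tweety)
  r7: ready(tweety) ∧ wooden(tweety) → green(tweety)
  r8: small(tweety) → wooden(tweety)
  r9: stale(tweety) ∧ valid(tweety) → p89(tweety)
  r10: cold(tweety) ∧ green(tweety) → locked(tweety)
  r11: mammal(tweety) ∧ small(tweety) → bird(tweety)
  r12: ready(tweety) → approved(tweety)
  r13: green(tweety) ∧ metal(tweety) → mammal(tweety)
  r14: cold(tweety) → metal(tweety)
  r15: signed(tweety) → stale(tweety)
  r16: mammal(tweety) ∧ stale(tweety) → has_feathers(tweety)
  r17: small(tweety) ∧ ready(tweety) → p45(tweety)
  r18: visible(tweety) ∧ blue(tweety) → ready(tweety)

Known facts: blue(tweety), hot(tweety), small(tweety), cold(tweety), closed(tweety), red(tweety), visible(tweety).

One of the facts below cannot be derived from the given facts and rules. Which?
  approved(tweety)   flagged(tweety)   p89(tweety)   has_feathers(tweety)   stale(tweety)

Round 1 — r1, r4, r8, r14, r18, derive signed(tweety), flies(tweety), wooden(tweety), metal(tweety), ready(tweety).
Round 2 — r7, r12, r15, r17, derive green(tweety), approved(tweety), stale(tweety), p45(tweety).
Round 3 — r6, r10, r13, derive valid(tweety), locked(tweety), mammal(tweety).
Round 4 — r9, r11, r16, derive p89(tweety), bird(tweety), has_feathers(tweety).
Derived: stale(tweety) (round 2), approved(tweety) (round 2), has_feathers(tweety) (round 4), p89(tweety) (round 4). flagged(tweety) never appears in any round.

flagged(tweety)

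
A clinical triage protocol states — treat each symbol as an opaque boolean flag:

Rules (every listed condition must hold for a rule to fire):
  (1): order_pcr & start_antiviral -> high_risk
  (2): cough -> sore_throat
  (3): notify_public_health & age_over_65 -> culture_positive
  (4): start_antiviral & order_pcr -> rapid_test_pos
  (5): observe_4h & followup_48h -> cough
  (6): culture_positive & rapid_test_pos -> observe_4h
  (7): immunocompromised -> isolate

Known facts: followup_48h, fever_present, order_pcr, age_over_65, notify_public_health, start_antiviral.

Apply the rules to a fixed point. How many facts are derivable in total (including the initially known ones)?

Round 1: (1) [order_pcr & start_antiviral -> high_risk]; (3) [notify_public_health & age_over_65 -> culture_positive]; (4) [start_antiviral & order_pcr -> rapid_test_pos]. New: high_risk, culture_positive, rapid_test_pos.
Round 2: (6) [culture_positive & rapid_test_pos -> observe_4h]. New: observe_4h.
Round 3: (5) [observe_4h & followup_48h -> cough]. New: cough.
Round 4: (2) [cough -> sore_throat]. New: sore_throat.
Closure: {age_over_65, cough, culture_positive, fever_present, followup_48h, high_risk, notify_public_health, observe_4h, order_pcr, rapid_test_pos, sore_throat, start_antiviral} — 12 facts.

12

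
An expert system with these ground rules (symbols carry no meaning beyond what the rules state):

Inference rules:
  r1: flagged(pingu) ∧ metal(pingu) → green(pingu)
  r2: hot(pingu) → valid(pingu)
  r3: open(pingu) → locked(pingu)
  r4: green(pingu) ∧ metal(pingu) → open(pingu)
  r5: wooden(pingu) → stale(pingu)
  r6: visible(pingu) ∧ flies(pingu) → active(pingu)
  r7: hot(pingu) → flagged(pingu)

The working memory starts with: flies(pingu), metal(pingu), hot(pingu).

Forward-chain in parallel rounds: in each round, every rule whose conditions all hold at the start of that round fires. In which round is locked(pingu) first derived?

4

[1] r2 [hot(pingu) → valid(pingu)]; r7 [hot(pingu) → flagged(pingu)]. ⇒ new: valid(pingu), flagged(pingu).
[2] r1 [flagged(pingu) ∧ metal(pingu) → green(pingu)]. ⇒ new: green(pingu).
[3] r4 [green(pingu) ∧ metal(pingu) → open(pingu)]. ⇒ new: open(pingu).
[4] r3 [open(pingu) → locked(pingu)]. ⇒ new: locked(pingu).
locked(pingu) first appears in round 4.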